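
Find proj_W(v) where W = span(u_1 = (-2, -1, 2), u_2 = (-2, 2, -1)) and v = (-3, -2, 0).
proj_W(v) = (-20/9, -4/9, 14/9)

Set up U = [u_1 | ... | u_2] ∈ R^(3×2). The projector onto W = col(U) is P = U (U^T U)^(-1) U^T.
Compute U^T U =
  [9, 0]
  [0, 9],
and U^T v = (8, 2).
Solve U^T U · c = U^T v for the coefficients: c = (8/9, 2/9). The projection is proj_W(v) = U c.
Check: (v - proj_W(v)) · u_1 = 0  (should be 0).
Check: (v - proj_W(v)) · u_2 = 0  (should be 0).
Result: proj_W(v) = (-20/9, -4/9, 14/9).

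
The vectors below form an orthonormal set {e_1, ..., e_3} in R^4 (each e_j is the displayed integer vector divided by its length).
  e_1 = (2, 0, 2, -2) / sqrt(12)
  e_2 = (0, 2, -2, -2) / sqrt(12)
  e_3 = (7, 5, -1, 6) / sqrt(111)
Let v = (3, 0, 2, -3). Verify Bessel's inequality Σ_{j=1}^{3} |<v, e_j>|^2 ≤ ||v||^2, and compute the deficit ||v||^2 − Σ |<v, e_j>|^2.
Σ |<v, e_j>|^2 = 802/37; ||v||^2 = 22; deficit = 12/37

Write each e_j = u_j / sqrt(<u_j, u_j>) where u_j is the displayed integer vector. Then <v, e_j> = <v, u_j> / sqrt(<u_j, u_j>), so |<v, e_j>|^2 = <v, u_j>^2 / <u_j, u_j>.
Coefficients: <v, e_1> = 16/sqrt(12), <v, e_2> = 2/sqrt(12), <v, e_3> = 1/sqrt(111).
Square and sum: Σ |<v, e_j>|^2 = 802/37.
Compute ||v||^2 = v·v = 22.
Deficit = 22 − 802/37 = 12/37 ≥ 0, confirming Bessel's inequality. (The deficit equals ||v − Σ <v,e_j> e_j||^2, the squared distance from v to span{e_j}.)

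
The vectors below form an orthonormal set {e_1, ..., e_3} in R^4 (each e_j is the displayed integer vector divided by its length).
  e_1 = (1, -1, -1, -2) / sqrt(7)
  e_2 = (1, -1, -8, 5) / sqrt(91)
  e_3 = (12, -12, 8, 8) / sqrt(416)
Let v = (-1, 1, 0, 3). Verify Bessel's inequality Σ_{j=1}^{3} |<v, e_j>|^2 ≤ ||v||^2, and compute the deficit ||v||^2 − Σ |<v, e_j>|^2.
Σ |<v, e_j>|^2 = 11; ||v||^2 = 11; deficit = 0

Write each e_j = u_j / sqrt(<u_j, u_j>) where u_j is the displayed integer vector. Then <v, e_j> = <v, u_j> / sqrt(<u_j, u_j>), so |<v, e_j>|^2 = <v, u_j>^2 / <u_j, u_j>.
Coefficients: <v, e_1> = -8/sqrt(7), <v, e_2> = 13/sqrt(91), <v, e_3> = 0/sqrt(416).
Square and sum: Σ |<v, e_j>|^2 = 11.
Compute ||v||^2 = v·v = 11.
Deficit = 11 − 11 = 0 ≥ 0, confirming Bessel's inequality. (The deficit equals ||v − Σ <v,e_j> e_j||^2, the squared distance from v to span{e_j}.)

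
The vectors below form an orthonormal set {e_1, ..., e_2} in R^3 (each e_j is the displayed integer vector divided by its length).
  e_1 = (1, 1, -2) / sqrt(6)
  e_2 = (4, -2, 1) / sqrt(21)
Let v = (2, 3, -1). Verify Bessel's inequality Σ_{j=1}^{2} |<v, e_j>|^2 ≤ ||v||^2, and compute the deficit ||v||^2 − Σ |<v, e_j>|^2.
Σ |<v, e_j>|^2 = 115/14; ||v||^2 = 14; deficit = 81/14

Write each e_j = u_j / sqrt(<u_j, u_j>) where u_j is the displayed integer vector. Then <v, e_j> = <v, u_j> / sqrt(<u_j, u_j>), so |<v, e_j>|^2 = <v, u_j>^2 / <u_j, u_j>.
Coefficients: <v, e_1> = 7/sqrt(6), <v, e_2> = 1/sqrt(21).
Square and sum: Σ |<v, e_j>|^2 = 115/14.
Compute ||v||^2 = v·v = 14.
Deficit = 14 − 115/14 = 81/14 ≥ 0, confirming Bessel's inequality. (The deficit equals ||v − Σ <v,e_j> e_j||^2, the squared distance from v to span{e_j}.)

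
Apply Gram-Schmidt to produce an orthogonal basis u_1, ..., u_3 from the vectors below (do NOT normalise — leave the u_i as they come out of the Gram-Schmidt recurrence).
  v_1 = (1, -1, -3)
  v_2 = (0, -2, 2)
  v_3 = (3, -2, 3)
Orthogonal basis:
  u_1 = (1, -1, -3)
  u_2 = (4/11, -26/11, 10/11)
  u_3 = (26/9, 13/18, 13/18)

Apply the Gram-Schmidt recurrence
  u_1 = v_1
  u_i = v_i − Σ_{j<i} ((v_i · u_j) / (u_j · u_j)) · u_j.

Step by step this gives:
  u_1 = (1, -1, -3)
  u_2 = (4/11, -26/11, 10/11)
  u_3 = (26/9, 13/18, 13/18)

Orthogonality check:
  u_2 · u_1 = 0 (should be 0)
  u_3 · u_1 = 0 (should be 0)
  u_3 · u_2 = 0 (should be 0)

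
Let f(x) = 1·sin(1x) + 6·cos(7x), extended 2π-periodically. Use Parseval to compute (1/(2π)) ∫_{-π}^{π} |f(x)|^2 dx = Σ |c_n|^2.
Σ |c_n|^2 = 37/2

Expand |f|^2 and use orthogonality of {sin(nx), cos(mx)} on [-π, π]:
  ∫_{-π}^{π} sin(nx)^2 dx = π, ∫ cos(mx)^2 dx = π, and cross terms integrate to 0.
So ∫_{-π}^{π} f(x)^2 dx = 1^2 · π + 6^2 · π = (1 + 36)π.
Divide by 2π: (1 + 36)/2 = 37/2.
By Parseval, this equals Σ |c_n|^2.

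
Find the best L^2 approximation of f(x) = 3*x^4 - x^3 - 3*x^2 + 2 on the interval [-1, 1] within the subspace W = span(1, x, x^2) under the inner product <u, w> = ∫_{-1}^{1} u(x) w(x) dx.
g(x) = -3*x^2/7 - 3*x/5 + 61/35

The best approximation g ∈ W is the orthogonal projection of f onto W. Writing g = a_0 + a_1 x + a_2 x^2, the coefficients solve the normal equations G · a = b where
  G_{ij} = <φ_i, φ_j> and b_i = <f, φ_i>, with φ_0 = 1, φ_1 = x, φ_2 = x^2.
G =
  [2, 0, 2/3]
  [0, 2/3, 0]
  [2/3, 0, 2/5],
b = (16/5, -2/5, 104/105).
Solving gives a_0 = 61/35, a_1 = -3/5, a_2 = -3/7, so
  g(x) = -3*x^2/7 - 3*x/5 + 61/35.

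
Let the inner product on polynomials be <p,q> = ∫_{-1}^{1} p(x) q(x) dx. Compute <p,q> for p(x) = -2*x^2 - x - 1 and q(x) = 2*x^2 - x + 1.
<p,q> = -28/5

Expand the product: p(x)·q(x) = -4*x^4 - 3*x^2 - 1.
∫_{-1}^{1} of each monomial x^k gives [2/(k+1) if k even, 0 if k odd]. Integrating term-by-term (or equivalently evaluating the antiderivative F(x) = -4*x^5/5 - x^3 - x at the endpoints):
  F(1) − F(−1) = -14/5 − (14/5) = -28/5.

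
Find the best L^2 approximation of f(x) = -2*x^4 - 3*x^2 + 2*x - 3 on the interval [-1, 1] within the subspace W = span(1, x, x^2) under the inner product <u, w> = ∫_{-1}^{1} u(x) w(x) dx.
g(x) = -33*x^2/7 + 2*x - 99/35

The best approximation g ∈ W is the orthogonal projection of f onto W. Writing g = a_0 + a_1 x + a_2 x^2, the coefficients solve the normal equations G · a = b where
  G_{ij} = <φ_i, φ_j> and b_i = <f, φ_i>, with φ_0 = 1, φ_1 = x, φ_2 = x^2.
G =
  [2, 0, 2/3]
  [0, 2/3, 0]
  [2/3, 0, 2/5],
b = (-44/5, 4/3, -132/35).
Solving gives a_0 = -99/35, a_1 = 2, a_2 = -33/7, so
  g(x) = -33*x^2/7 + 2*x - 99/35.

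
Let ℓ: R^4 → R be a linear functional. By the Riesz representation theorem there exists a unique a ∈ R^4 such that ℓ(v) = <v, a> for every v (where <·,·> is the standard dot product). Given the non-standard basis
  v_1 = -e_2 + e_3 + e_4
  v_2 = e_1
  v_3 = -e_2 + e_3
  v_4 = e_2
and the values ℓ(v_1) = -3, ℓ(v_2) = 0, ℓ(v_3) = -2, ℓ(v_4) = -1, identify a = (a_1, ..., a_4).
a = (0, -1, -3, -1)

Write a = (a_1, ..., a_4) in the standard basis. For each basis vector v_i, ℓ(v_i) = <v_i, a> is a linear equation in the a_j's. Collect the n equations into a matrix system V a = ℓ, where row i of V is v_i (expressed in the standard basis). Since V is invertible (lower-triangular with 1s on the diagonal, up to permutation), solve by back-substitution:
  V =
[[0, -1, 1, 1],
 [1, 0, 0, 0],
 [0, -1, 1, 0],
 [0, 1, 0, 0]]
  V a = (-3, 0, -2, -1)
Solving gives a = (0, -1, -3, -1).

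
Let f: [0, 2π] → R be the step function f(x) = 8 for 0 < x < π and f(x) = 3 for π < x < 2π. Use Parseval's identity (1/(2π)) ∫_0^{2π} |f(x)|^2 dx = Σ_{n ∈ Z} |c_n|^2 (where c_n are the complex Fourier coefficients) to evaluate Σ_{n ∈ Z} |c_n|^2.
Σ |c_n|^2 = 73/2

Parseval equates the L^2 energy of f (normalised by 1/(2π)) with the ℓ^2 sum of its Fourier coefficients: (1/(2π)) ∫_0^{2π} |f|^2 = Σ |c_n|^2.
Compute the left side: (1/(2π)) [∫_0^π 8^2 dx + ∫_π^{2π} 3^2 dx] = (1/(2π)) · (64π + 9π) = (64 + 9)/2 = 73/2.
So Σ_{n ∈ Z} |c_n|^2 = 73/2.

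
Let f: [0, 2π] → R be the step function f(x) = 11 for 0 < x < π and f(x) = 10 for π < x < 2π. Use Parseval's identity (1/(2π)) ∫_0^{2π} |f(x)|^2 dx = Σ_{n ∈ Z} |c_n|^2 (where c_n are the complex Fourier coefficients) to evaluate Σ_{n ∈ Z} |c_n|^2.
Σ |c_n|^2 = 221/2

Parseval equates the L^2 energy of f (normalised by 1/(2π)) with the ℓ^2 sum of its Fourier coefficients: (1/(2π)) ∫_0^{2π} |f|^2 = Σ |c_n|^2.
Compute the left side: (1/(2π)) [∫_0^π 11^2 dx + ∫_π^{2π} 10^2 dx] = (1/(2π)) · (121π + 100π) = (121 + 100)/2 = 221/2.
So Σ_{n ∈ Z} |c_n|^2 = 221/2.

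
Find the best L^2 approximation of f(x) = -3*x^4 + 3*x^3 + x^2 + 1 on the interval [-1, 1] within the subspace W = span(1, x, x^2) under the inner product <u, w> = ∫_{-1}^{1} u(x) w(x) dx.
g(x) = -11*x^2/7 + 9*x/5 + 44/35

The best approximation g ∈ W is the orthogonal projection of f onto W. Writing g = a_0 + a_1 x + a_2 x^2, the coefficients solve the normal equations G · a = b where
  G_{ij} = <φ_i, φ_j> and b_i = <f, φ_i>, with φ_0 = 1, φ_1 = x, φ_2 = x^2.
G =
  [2, 0, 2/3]
  [0, 2/3, 0]
  [2/3, 0, 2/5],
b = (22/15, 6/5, 22/105).
Solving gives a_0 = 44/35, a_1 = 9/5, a_2 = -11/7, so
  g(x) = -11*x^2/7 + 9*x/5 + 44/35.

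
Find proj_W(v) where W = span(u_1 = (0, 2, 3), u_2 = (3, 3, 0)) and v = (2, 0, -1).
proj_W(v) = (16/11, 6/11, -15/11)

Set up U = [u_1 | ... | u_2] ∈ R^(3×2). The projector onto W = col(U) is P = U (U^T U)^(-1) U^T.
Compute U^T U =
  [13, 6]
  [6, 18],
and U^T v = (-3, 6).
Solve U^T U · c = U^T v for the coefficients: c = (-5/11, 16/33). The projection is proj_W(v) = U c.
Check: (v - proj_W(v)) · u_1 = 0  (should be 0).
Check: (v - proj_W(v)) · u_2 = 0  (should be 0).
Result: proj_W(v) = (16/11, 6/11, -15/11).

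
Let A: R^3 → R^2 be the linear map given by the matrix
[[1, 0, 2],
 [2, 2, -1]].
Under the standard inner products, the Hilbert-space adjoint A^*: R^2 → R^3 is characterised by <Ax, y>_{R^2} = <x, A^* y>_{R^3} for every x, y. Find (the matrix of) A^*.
A^* = A^T =
[[1, 2],
 [0, 2],
 [2, -1]]

For real matrices with standard dot products, the defining identity <Ax, y> = <x, A^* y> gives (Ax)^T y = x^T (A^*) y, i.e. x^T A^T y = x^T (A^*) y. Since this holds for all x, y, we must have A^* = A^T. Therefore
A^* =
[[1, 2],
 [0, 2],
 [2, -1]].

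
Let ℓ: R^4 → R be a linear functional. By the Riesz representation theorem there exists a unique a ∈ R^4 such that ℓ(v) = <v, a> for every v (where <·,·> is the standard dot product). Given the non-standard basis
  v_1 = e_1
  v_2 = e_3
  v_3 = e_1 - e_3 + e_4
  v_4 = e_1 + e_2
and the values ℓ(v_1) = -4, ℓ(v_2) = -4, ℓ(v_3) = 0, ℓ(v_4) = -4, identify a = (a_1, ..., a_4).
a = (-4, 0, -4, 0)

Write a = (a_1, ..., a_4) in the standard basis. For each basis vector v_i, ℓ(v_i) = <v_i, a> is a linear equation in the a_j's. Collect the n equations into a matrix system V a = ℓ, where row i of V is v_i (expressed in the standard basis). Since V is invertible (lower-triangular with 1s on the diagonal, up to permutation), solve by back-substitution:
  V =
[[1, 0, 0, 0],
 [0, 0, 1, 0],
 [1, 0, -1, 1],
 [1, 1, 0, 0]]
  V a = (-4, -4, 0, -4)
Solving gives a = (-4, 0, -4, 0).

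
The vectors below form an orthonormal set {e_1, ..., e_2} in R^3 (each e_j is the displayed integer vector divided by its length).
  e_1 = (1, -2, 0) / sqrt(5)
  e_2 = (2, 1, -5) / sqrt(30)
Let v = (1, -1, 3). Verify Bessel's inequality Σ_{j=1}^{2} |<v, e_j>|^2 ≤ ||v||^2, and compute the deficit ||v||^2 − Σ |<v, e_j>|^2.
Σ |<v, e_j>|^2 = 25/3; ||v||^2 = 11; deficit = 8/3

Write each e_j = u_j / sqrt(<u_j, u_j>) where u_j is the displayed integer vector. Then <v, e_j> = <v, u_j> / sqrt(<u_j, u_j>), so |<v, e_j>|^2 = <v, u_j>^2 / <u_j, u_j>.
Coefficients: <v, e_1> = 3/sqrt(5), <v, e_2> = -14/sqrt(30).
Square and sum: Σ |<v, e_j>|^2 = 25/3.
Compute ||v||^2 = v·v = 11.
Deficit = 11 − 25/3 = 8/3 ≥ 0, confirming Bessel's inequality. (The deficit equals ||v − Σ <v,e_j> e_j||^2, the squared distance from v to span{e_j}.)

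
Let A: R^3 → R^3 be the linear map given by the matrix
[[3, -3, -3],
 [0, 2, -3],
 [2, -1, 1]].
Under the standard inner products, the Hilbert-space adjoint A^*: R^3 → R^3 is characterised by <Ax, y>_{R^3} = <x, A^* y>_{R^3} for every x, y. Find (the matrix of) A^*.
A^* = A^T =
[[3, 0, 2],
 [-3, 2, -1],
 [-3, -3, 1]]

For real matrices with standard dot products, the defining identity <Ax, y> = <x, A^* y> gives (Ax)^T y = x^T (A^*) y, i.e. x^T A^T y = x^T (A^*) y. Since this holds for all x, y, we must have A^* = A^T. Therefore
A^* =
[[3, 0, 2],
 [-3, 2, -1],
 [-3, -3, 1]].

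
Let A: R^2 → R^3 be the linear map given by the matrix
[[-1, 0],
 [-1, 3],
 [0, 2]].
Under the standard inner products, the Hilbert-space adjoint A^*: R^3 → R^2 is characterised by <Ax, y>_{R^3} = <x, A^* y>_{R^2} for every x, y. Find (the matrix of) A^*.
A^* = A^T =
[[-1, -1, 0],
 [0, 3, 2]]

For real matrices with standard dot products, the defining identity <Ax, y> = <x, A^* y> gives (Ax)^T y = x^T (A^*) y, i.e. x^T A^T y = x^T (A^*) y. Since this holds for all x, y, we must have A^* = A^T. Therefore
A^* =
[[-1, -1, 0],
 [0, 3, 2]].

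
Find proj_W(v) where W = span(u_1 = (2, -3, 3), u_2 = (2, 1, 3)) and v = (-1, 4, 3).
proj_W(v) = (14/13, 4, 21/13)

Set up U = [u_1 | ... | u_2] ∈ R^(3×2). The projector onto W = col(U) is P = U (U^T U)^(-1) U^T.
Compute U^T U =
  [22, 10]
  [10, 14],
and U^T v = (-5, 11).
Solve U^T U · c = U^T v for the coefficients: c = (-45/52, 73/52). The projection is proj_W(v) = U c.
Check: (v - proj_W(v)) · u_1 = 0  (should be 0).
Check: (v - proj_W(v)) · u_2 = 0  (should be 0).
Result: proj_W(v) = (14/13, 4, 21/13).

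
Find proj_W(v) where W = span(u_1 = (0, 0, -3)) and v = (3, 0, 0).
proj_W(v) = (0, 0, 0)

Set up U = [u_1 | ... | u_1] ∈ R^(3×1). The projector onto W = col(U) is P = U (U^T U)^(-1) U^T.
Compute U^T U =
  [9],
and U^T v = (0).
Solve U^T U · c = U^T v for the coefficients: c = (0). The projection is proj_W(v) = U c.
Check: (v - proj_W(v)) · u_1 = 0  (should be 0).
Result: proj_W(v) = (0, 0, 0).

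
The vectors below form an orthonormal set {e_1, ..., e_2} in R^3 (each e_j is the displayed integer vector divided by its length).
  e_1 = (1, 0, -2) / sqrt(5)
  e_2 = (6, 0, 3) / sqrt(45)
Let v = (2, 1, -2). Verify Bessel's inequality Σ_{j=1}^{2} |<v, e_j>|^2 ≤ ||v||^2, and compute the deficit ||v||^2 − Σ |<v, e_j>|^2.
Σ |<v, e_j>|^2 = 8; ||v||^2 = 9; deficit = 1

Write each e_j = u_j / sqrt(<u_j, u_j>) where u_j is the displayed integer vector. Then <v, e_j> = <v, u_j> / sqrt(<u_j, u_j>), so |<v, e_j>|^2 = <v, u_j>^2 / <u_j, u_j>.
Coefficients: <v, e_1> = 6/sqrt(5), <v, e_2> = 6/sqrt(45).
Square and sum: Σ |<v, e_j>|^2 = 8.
Compute ||v||^2 = v·v = 9.
Deficit = 9 − 8 = 1 ≥ 0, confirming Bessel's inequality. (The deficit equals ||v − Σ <v,e_j> e_j||^2, the squared distance from v to span{e_j}.)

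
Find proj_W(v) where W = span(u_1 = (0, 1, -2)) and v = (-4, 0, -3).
proj_W(v) = (0, 6/5, -12/5)

Set up U = [u_1 | ... | u_1] ∈ R^(3×1). The projector onto W = col(U) is P = U (U^T U)^(-1) U^T.
Compute U^T U =
  [5],
and U^T v = (6).
Solve U^T U · c = U^T v for the coefficients: c = (6/5). The projection is proj_W(v) = U c.
Check: (v - proj_W(v)) · u_1 = 0  (should be 0).
Result: proj_W(v) = (0, 6/5, -12/5).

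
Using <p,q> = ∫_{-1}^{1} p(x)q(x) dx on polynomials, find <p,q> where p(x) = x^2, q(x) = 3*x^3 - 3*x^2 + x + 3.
<p,q> = 4/5

Expand the product: p(x)·q(x) = 3*x^5 - 3*x^4 + x^3 + 3*x^2.
∫_{-1}^{1} of each monomial x^k gives [2/(k+1) if k even, 0 if k odd]. Integrating term-by-term (or equivalently evaluating the antiderivative F(x) = x^6/2 - 3*x^5/5 + x^4/4 + x^3 at the endpoints):
  F(1) − F(−1) = 23/20 − (7/20) = 4/5.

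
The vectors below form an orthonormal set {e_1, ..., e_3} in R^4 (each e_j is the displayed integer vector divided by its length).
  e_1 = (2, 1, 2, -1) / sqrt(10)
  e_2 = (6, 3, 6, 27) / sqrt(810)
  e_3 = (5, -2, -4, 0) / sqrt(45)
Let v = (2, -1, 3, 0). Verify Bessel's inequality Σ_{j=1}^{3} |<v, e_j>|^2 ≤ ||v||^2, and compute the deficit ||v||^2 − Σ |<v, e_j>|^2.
Σ |<v, e_j>|^2 = 9; ||v||^2 = 14; deficit = 5

Write each e_j = u_j / sqrt(<u_j, u_j>) where u_j is the displayed integer vector. Then <v, e_j> = <v, u_j> / sqrt(<u_j, u_j>), so |<v, e_j>|^2 = <v, u_j>^2 / <u_j, u_j>.
Coefficients: <v, e_1> = 9/sqrt(10), <v, e_2> = 27/sqrt(810), <v, e_3> = 0/sqrt(45).
Square and sum: Σ |<v, e_j>|^2 = 9.
Compute ||v||^2 = v·v = 14.
Deficit = 14 − 9 = 5 ≥ 0, confirming Bessel's inequality. (The deficit equals ||v − Σ <v,e_j> e_j||^2, the squared distance from v to span{e_j}.)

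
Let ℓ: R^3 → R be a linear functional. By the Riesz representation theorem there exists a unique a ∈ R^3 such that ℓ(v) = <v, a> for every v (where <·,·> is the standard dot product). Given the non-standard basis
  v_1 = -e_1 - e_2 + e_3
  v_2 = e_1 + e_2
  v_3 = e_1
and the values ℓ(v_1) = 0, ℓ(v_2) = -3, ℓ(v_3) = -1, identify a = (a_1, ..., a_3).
a = (-1, -2, -3)

Write a = (a_1, ..., a_3) in the standard basis. For each basis vector v_i, ℓ(v_i) = <v_i, a> is a linear equation in the a_j's. Collect the n equations into a matrix system V a = ℓ, where row i of V is v_i (expressed in the standard basis). Since V is invertible (lower-triangular with 1s on the diagonal, up to permutation), solve by back-substitution:
  V =
[[-1, -1, 1],
 [1, 1, 0],
 [1, 0, 0]]
  V a = (0, -3, -1)
Solving gives a = (-1, -2, -3).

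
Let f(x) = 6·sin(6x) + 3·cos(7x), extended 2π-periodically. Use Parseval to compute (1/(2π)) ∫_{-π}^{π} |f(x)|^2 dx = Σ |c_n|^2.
Σ |c_n|^2 = 45/2

Expand |f|^2 and use orthogonality of {sin(nx), cos(mx)} on [-π, π]:
  ∫_{-π}^{π} sin(nx)^2 dx = π, ∫ cos(mx)^2 dx = π, and cross terms integrate to 0.
So ∫_{-π}^{π} f(x)^2 dx = 6^2 · π + 3^2 · π = (36 + 9)π.
Divide by 2π: (36 + 9)/2 = 45/2.
By Parseval, this equals Σ |c_n|^2.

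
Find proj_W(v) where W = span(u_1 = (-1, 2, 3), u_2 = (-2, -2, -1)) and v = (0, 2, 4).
proj_W(v) = (-40/101, 272/101, 344/101)

Set up U = [u_1 | ... | u_2] ∈ R^(3×2). The projector onto W = col(U) is P = U (U^T U)^(-1) U^T.
Compute U^T U =
  [14, -5]
  [-5, 9],
and U^T v = (16, -8).
Solve U^T U · c = U^T v for the coefficients: c = (104/101, -32/101). The projection is proj_W(v) = U c.
Check: (v - proj_W(v)) · u_1 = 0  (should be 0).
Check: (v - proj_W(v)) · u_2 = 0  (should be 0).
Result: proj_W(v) = (-40/101, 272/101, 344/101).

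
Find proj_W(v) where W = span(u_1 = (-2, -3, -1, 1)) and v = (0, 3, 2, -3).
proj_W(v) = (28/15, 14/5, 14/15, -14/15)

Set up U = [u_1 | ... | u_1] ∈ R^(4×1). The projector onto W = col(U) is P = U (U^T U)^(-1) U^T.
Compute U^T U =
  [15],
and U^T v = (-14).
Solve U^T U · c = U^T v for the coefficients: c = (-14/15). The projection is proj_W(v) = U c.
Check: (v - proj_W(v)) · u_1 = 0  (should be 0).
Result: proj_W(v) = (28/15, 14/5, 14/15, -14/15).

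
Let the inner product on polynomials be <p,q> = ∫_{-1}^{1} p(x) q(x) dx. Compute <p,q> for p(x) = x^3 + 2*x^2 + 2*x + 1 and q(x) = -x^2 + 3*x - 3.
<p,q> = -94/15

Expand the product: p(x)·q(x) = -x^5 + x^4 + x^3 - x^2 - 3*x - 3.
∫_{-1}^{1} of each monomial x^k gives [2/(k+1) if k even, 0 if k odd]. Integrating term-by-term (or equivalently evaluating the antiderivative F(x) = -x^6/6 + x^5/5 + x^4/4 - x^3/3 - 3*x^2/2 - 3*x at the endpoints):
  F(1) − F(−1) = -91/20 − (103/60) = -94/15.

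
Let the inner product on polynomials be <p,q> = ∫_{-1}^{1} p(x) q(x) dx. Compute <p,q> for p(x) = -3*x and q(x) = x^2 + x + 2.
<p,q> = -2

Expand the product: p(x)·q(x) = -3*x^3 - 3*x^2 - 6*x.
∫_{-1}^{1} of each monomial x^k gives [2/(k+1) if k even, 0 if k odd]. Integrating term-by-term (or equivalently evaluating the antiderivative F(x) = -3*x^4/4 - x^3 - 3*x^2 at the endpoints):
  F(1) − F(−1) = -19/4 − (-11/4) = -2.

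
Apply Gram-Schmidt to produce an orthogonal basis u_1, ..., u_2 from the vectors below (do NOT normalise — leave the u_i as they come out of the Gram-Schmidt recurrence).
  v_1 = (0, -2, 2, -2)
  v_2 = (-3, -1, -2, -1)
Orthogonal basis:
  u_1 = (0, -2, 2, -2)
  u_2 = (-3, -1, -2, -1)

Apply the Gram-Schmidt recurrence
  u_1 = v_1
  u_i = v_i − Σ_{j<i} ((v_i · u_j) / (u_j · u_j)) · u_j.

Step by step this gives:
  u_1 = (0, -2, 2, -2)
  u_2 = (-3, -1, -2, -1)

Orthogonality check:
  u_2 · u_1 = 0 (should be 0)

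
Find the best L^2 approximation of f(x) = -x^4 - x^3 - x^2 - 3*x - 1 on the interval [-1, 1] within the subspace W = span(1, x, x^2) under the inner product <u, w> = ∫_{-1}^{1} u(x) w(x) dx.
g(x) = -13*x^2/7 - 18*x/5 - 32/35

The best approximation g ∈ W is the orthogonal projection of f onto W. Writing g = a_0 + a_1 x + a_2 x^2, the coefficients solve the normal equations G · a = b where
  G_{ij} = <φ_i, φ_j> and b_i = <f, φ_i>, with φ_0 = 1, φ_1 = x, φ_2 = x^2.
G =
  [2, 0, 2/3]
  [0, 2/3, 0]
  [2/3, 0, 2/5],
b = (-46/15, -12/5, -142/105).
Solving gives a_0 = -32/35, a_1 = -18/5, a_2 = -13/7, so
  g(x) = -13*x^2/7 - 18*x/5 - 32/35.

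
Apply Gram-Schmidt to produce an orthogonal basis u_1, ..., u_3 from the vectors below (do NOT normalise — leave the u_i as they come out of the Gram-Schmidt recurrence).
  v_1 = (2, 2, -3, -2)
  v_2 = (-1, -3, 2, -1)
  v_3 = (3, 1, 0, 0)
Orthogonal basis:
  u_1 = (2, 2, -3, -2)
  u_2 = (1/7, -13/7, 2/7, -15/7)
  u_3 = (43/19, -5/57, 68/57, 22/57)

Apply the Gram-Schmidt recurrence
  u_1 = v_1
  u_i = v_i − Σ_{j<i} ((v_i · u_j) / (u_j · u_j)) · u_j.

Step by step this gives:
  u_1 = (2, 2, -3, -2)
  u_2 = (1/7, -13/7, 2/7, -15/7)
  u_3 = (43/19, -5/57, 68/57, 22/57)

Orthogonality check:
  u_2 · u_1 = 0 (should be 0)
  u_3 · u_1 = 0 (should be 0)
  u_3 · u_2 = 0 (should be 0)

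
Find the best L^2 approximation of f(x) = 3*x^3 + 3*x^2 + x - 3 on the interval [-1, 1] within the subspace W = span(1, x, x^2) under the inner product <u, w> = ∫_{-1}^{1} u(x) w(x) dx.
g(x) = 3*x^2 + 14*x/5 - 3

The best approximation g ∈ W is the orthogonal projection of f onto W. Writing g = a_0 + a_1 x + a_2 x^2, the coefficients solve the normal equations G · a = b where
  G_{ij} = <φ_i, φ_j> and b_i = <f, φ_i>, with φ_0 = 1, φ_1 = x, φ_2 = x^2.
G =
  [2, 0, 2/3]
  [0, 2/3, 0]
  [2/3, 0, 2/5],
b = (-4, 28/15, -4/5).
Solving gives a_0 = -3, a_1 = 14/5, a_2 = 3, so
  g(x) = 3*x^2 + 14*x/5 - 3.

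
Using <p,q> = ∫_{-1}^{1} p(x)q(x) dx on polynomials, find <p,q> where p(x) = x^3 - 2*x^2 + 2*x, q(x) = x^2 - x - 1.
<p,q> = -6/5

Expand the product: p(x)·q(x) = x^5 - 3*x^4 + 3*x^3 - 2*x.
∫_{-1}^{1} of each monomial x^k gives [2/(k+1) if k even, 0 if k odd]. Integrating term-by-term (or equivalently evaluating the antiderivative F(x) = x^6/6 - 3*x^5/5 + 3*x^4/4 - x^2 at the endpoints):
  F(1) − F(−1) = -41/60 − (31/60) = -6/5.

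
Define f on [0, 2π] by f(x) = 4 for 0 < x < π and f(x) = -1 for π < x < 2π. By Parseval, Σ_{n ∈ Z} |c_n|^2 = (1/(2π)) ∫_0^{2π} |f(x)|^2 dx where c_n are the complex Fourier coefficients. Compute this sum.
Σ |c_n|^2 = 17/2

Parseval equates the L^2 energy of f (normalised by 1/(2π)) with the ℓ^2 sum of its Fourier coefficients: (1/(2π)) ∫_0^{2π} |f|^2 = Σ |c_n|^2.
Compute the left side: (1/(2π)) [∫_0^π 4^2 dx + ∫_π^{2π} (-1)^2 dx] = (1/(2π)) · (16π + 1π) = (16 + 1)/2 = 17/2.
So Σ_{n ∈ Z} |c_n|^2 = 17/2.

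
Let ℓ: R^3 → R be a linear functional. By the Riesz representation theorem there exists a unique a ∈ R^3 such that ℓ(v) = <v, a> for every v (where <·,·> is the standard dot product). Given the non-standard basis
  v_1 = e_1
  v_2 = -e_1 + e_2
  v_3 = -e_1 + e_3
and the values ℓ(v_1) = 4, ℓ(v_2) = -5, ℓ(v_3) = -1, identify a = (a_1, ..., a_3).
a = (4, -1, 3)

Write a = (a_1, ..., a_3) in the standard basis. For each basis vector v_i, ℓ(v_i) = <v_i, a> is a linear equation in the a_j's. Collect the n equations into a matrix system V a = ℓ, where row i of V is v_i (expressed in the standard basis). Since V is invertible (lower-triangular with 1s on the diagonal, up to permutation), solve by back-substitution:
  V =
[[1, 0, 0],
 [-1, 1, 0],
 [-1, 0, 1]]
  V a = (4, -5, -1)
Solving gives a = (4, -1, 3).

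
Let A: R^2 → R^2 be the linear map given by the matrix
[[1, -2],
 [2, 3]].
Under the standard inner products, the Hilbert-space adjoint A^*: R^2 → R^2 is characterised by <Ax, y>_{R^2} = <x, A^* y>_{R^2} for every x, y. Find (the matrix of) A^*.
A^* = A^T =
[[1, 2],
 [-2, 3]]

For real matrices with standard dot products, the defining identity <Ax, y> = <x, A^* y> gives (Ax)^T y = x^T (A^*) y, i.e. x^T A^T y = x^T (A^*) y. Since this holds for all x, y, we must have A^* = A^T. Therefore
A^* =
[[1, 2],
 [-2, 3]].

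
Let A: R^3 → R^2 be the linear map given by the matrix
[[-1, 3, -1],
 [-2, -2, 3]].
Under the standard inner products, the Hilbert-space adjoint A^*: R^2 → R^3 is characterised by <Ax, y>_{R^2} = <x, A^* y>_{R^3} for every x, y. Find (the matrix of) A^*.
A^* = A^T =
[[-1, -2],
 [3, -2],
 [-1, 3]]

For real matrices with standard dot products, the defining identity <Ax, y> = <x, A^* y> gives (Ax)^T y = x^T (A^*) y, i.e. x^T A^T y = x^T (A^*) y. Since this holds for all x, y, we must have A^* = A^T. Therefore
A^* =
[[-1, -2],
 [3, -2],
 [-1, 3]].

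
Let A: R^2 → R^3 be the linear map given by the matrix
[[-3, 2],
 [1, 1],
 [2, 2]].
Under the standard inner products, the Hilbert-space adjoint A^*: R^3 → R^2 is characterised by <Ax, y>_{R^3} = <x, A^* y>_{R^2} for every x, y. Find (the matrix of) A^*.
A^* = A^T =
[[-3, 1, 2],
 [2, 1, 2]]

For real matrices with standard dot products, the defining identity <Ax, y> = <x, A^* y> gives (Ax)^T y = x^T (A^*) y, i.e. x^T A^T y = x^T (A^*) y. Since this holds for all x, y, we must have A^* = A^T. Therefore
A^* =
[[-3, 1, 2],
 [2, 1, 2]].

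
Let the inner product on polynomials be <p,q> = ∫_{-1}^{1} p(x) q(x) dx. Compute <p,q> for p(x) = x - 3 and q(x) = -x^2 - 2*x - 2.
<p,q> = 38/3

Expand the product: p(x)·q(x) = -x^3 + x^2 + 4*x + 6.
∫_{-1}^{1} of each monomial x^k gives [2/(k+1) if k even, 0 if k odd]. Integrating term-by-term (or equivalently evaluating the antiderivative F(x) = -x^4/4 + x^3/3 + 2*x^2 + 6*x at the endpoints):
  F(1) − F(−1) = 97/12 − (-55/12) = 38/3.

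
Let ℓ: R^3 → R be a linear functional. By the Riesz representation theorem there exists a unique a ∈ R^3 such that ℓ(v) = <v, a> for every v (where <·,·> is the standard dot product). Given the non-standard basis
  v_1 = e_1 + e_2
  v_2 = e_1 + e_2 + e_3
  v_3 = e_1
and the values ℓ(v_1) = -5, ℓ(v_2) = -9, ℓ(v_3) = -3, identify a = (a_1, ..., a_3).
a = (-3, -2, -4)

Write a = (a_1, ..., a_3) in the standard basis. For each basis vector v_i, ℓ(v_i) = <v_i, a> is a linear equation in the a_j's. Collect the n equations into a matrix system V a = ℓ, where row i of V is v_i (expressed in the standard basis). Since V is invertible (lower-triangular with 1s on the diagonal, up to permutation), solve by back-substitution:
  V =
[[1, 1, 0],
 [1, 1, 1],
 [1, 0, 0]]
  V a = (-5, -9, -3)
Solving gives a = (-3, -2, -4).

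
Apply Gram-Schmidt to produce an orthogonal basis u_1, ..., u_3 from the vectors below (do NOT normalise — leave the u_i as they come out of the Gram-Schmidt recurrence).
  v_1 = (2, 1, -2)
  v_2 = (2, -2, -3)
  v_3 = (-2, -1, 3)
Orthogonal basis:
  u_1 = (2, 1, -2)
  u_2 = (2/9, -26/9, -11/9)
  u_3 = (42/89, -12/89, 36/89)

Apply the Gram-Schmidt recurrence
  u_1 = v_1
  u_i = v_i − Σ_{j<i} ((v_i · u_j) / (u_j · u_j)) · u_j.

Step by step this gives:
  u_1 = (2, 1, -2)
  u_2 = (2/9, -26/9, -11/9)
  u_3 = (42/89, -12/89, 36/89)

Orthogonality check:
  u_2 · u_1 = 0 (should be 0)
  u_3 · u_1 = 0 (should be 0)
  u_3 · u_2 = 0 (should be 0)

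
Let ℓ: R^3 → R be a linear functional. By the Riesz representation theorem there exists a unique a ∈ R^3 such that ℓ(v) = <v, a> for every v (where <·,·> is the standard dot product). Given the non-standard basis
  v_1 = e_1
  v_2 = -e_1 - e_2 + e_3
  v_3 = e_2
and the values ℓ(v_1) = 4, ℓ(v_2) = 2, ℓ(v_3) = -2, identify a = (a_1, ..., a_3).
a = (4, -2, 4)

Write a = (a_1, ..., a_3) in the standard basis. For each basis vector v_i, ℓ(v_i) = <v_i, a> is a linear equation in the a_j's. Collect the n equations into a matrix system V a = ℓ, where row i of V is v_i (expressed in the standard basis). Since V is invertible (lower-triangular with 1s on the diagonal, up to permutation), solve by back-substitution:
  V =
[[1, 0, 0],
 [-1, -1, 1],
 [0, 1, 0]]
  V a = (4, 2, -2)
Solving gives a = (4, -2, 4).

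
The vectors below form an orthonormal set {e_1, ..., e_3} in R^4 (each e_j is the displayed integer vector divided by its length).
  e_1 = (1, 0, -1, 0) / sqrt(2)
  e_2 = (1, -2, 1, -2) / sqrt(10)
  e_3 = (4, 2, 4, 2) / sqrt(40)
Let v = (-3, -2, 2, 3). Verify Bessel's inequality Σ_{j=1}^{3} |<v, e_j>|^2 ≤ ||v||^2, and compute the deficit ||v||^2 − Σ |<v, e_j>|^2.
Σ |<v, e_j>|^2 = 27/2; ||v||^2 = 26; deficit = 25/2

Write each e_j = u_j / sqrt(<u_j, u_j>) where u_j is the displayed integer vector. Then <v, e_j> = <v, u_j> / sqrt(<u_j, u_j>), so |<v, e_j>|^2 = <v, u_j>^2 / <u_j, u_j>.
Coefficients: <v, e_1> = -5/sqrt(2), <v, e_2> = -3/sqrt(10), <v, e_3> = -2/sqrt(40).
Square and sum: Σ |<v, e_j>|^2 = 27/2.
Compute ||v||^2 = v·v = 26.
Deficit = 26 − 27/2 = 25/2 ≥ 0, confirming Bessel's inequality. (The deficit equals ||v − Σ <v,e_j> e_j||^2, the squared distance from v to span{e_j}.)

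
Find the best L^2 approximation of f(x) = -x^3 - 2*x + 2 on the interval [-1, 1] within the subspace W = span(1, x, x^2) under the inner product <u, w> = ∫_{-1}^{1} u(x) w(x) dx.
g(x) = 2 - 13*x/5

The best approximation g ∈ W is the orthogonal projection of f onto W. Writing g = a_0 + a_1 x + a_2 x^2, the coefficients solve the normal equations G · a = b where
  G_{ij} = <φ_i, φ_j> and b_i = <f, φ_i>, with φ_0 = 1, φ_1 = x, φ_2 = x^2.
G =
  [2, 0, 2/3]
  [0, 2/3, 0]
  [2/3, 0, 2/5],
b = (4, -26/15, 4/3).
Solving gives a_0 = 2, a_1 = -13/5, a_2 = 0, so
  g(x) = 2 - 13*x/5.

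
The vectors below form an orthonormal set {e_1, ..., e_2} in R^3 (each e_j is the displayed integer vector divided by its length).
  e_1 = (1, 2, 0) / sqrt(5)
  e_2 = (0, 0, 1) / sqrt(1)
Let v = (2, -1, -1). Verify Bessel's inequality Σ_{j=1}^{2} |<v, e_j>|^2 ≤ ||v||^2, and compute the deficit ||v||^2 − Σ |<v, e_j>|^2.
Σ |<v, e_j>|^2 = 1; ||v||^2 = 6; deficit = 5

Write each e_j = u_j / sqrt(<u_j, u_j>) where u_j is the displayed integer vector. Then <v, e_j> = <v, u_j> / sqrt(<u_j, u_j>), so |<v, e_j>|^2 = <v, u_j>^2 / <u_j, u_j>.
Coefficients: <v, e_1> = 0/sqrt(5), <v, e_2> = -1/sqrt(1).
Square and sum: Σ |<v, e_j>|^2 = 1.
Compute ||v||^2 = v·v = 6.
Deficit = 6 − 1 = 5 ≥ 0, confirming Bessel's inequality. (The deficit equals ||v − Σ <v,e_j> e_j||^2, the squared distance from v to span{e_j}.)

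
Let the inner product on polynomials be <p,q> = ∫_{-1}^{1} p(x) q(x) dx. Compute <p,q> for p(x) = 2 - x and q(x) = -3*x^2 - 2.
<p,q> = -12

Expand the product: p(x)·q(x) = 3*x^3 - 6*x^2 + 2*x - 4.
∫_{-1}^{1} of each monomial x^k gives [2/(k+1) if k even, 0 if k odd]. Integrating term-by-term (or equivalently evaluating the antiderivative F(x) = 3*x^4/4 - 2*x^3 + x^2 - 4*x at the endpoints):
  F(1) − F(−1) = -17/4 − (31/4) = -12.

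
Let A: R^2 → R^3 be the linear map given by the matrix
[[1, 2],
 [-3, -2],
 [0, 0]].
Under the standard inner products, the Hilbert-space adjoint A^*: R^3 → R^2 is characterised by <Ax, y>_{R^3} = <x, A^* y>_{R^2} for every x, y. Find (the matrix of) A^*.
A^* = A^T =
[[1, -3, 0],
 [2, -2, 0]]

For real matrices with standard dot products, the defining identity <Ax, y> = <x, A^* y> gives (Ax)^T y = x^T (A^*) y, i.e. x^T A^T y = x^T (A^*) y. Since this holds for all x, y, we must have A^* = A^T. Therefore
A^* =
[[1, -3, 0],
 [2, -2, 0]].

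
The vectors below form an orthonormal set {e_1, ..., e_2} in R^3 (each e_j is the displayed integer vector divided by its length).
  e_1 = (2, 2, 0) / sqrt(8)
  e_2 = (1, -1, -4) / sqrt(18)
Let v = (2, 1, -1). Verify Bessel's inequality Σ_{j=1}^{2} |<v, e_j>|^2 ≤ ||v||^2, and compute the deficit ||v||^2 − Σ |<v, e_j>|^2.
Σ |<v, e_j>|^2 = 53/9; ||v||^2 = 6; deficit = 1/9

Write each e_j = u_j / sqrt(<u_j, u_j>) where u_j is the displayed integer vector. Then <v, e_j> = <v, u_j> / sqrt(<u_j, u_j>), so |<v, e_j>|^2 = <v, u_j>^2 / <u_j, u_j>.
Coefficients: <v, e_1> = 6/sqrt(8), <v, e_2> = 5/sqrt(18).
Square and sum: Σ |<v, e_j>|^2 = 53/9.
Compute ||v||^2 = v·v = 6.
Deficit = 6 − 53/9 = 1/9 ≥ 0, confirming Bessel's inequality. (The deficit equals ||v − Σ <v,e_j> e_j||^2, the squared distance from v to span{e_j}.)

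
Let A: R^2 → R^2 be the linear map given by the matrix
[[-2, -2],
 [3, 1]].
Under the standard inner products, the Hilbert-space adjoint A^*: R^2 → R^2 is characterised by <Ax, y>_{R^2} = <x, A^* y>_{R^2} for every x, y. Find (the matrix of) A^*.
A^* = A^T =
[[-2, 3],
 [-2, 1]]

For real matrices with standard dot products, the defining identity <Ax, y> = <x, A^* y> gives (Ax)^T y = x^T (A^*) y, i.e. x^T A^T y = x^T (A^*) y. Since this holds for all x, y, we must have A^* = A^T. Therefore
A^* =
[[-2, 3],
 [-2, 1]].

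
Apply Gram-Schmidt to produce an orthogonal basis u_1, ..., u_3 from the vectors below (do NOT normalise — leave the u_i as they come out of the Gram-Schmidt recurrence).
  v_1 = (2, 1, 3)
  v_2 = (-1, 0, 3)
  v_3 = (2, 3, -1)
Orthogonal basis:
  u_1 = (2, 1, 3)
  u_2 = (-2, -1/2, 3/2)
  u_3 = (-66/91, 198/91, -22/91)

Apply the Gram-Schmidt recurrence
  u_1 = v_1
  u_i = v_i − Σ_{j<i} ((v_i · u_j) / (u_j · u_j)) · u_j.

Step by step this gives:
  u_1 = (2, 1, 3)
  u_2 = (-2, -1/2, 3/2)
  u_3 = (-66/91, 198/91, -22/91)

Orthogonality check:
  u_2 · u_1 = 0 (should be 0)
  u_3 · u_1 = 0 (should be 0)
  u_3 · u_2 = 0 (should be 0)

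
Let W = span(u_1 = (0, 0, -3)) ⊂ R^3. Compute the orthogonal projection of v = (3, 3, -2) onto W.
proj_W(v) = (0, 0, -2)

Set up U = [u_1 | ... | u_1] ∈ R^(3×1). The projector onto W = col(U) is P = U (U^T U)^(-1) U^T.
Compute U^T U =
  [9],
and U^T v = (6).
Solve U^T U · c = U^T v for the coefficients: c = (2/3). The projection is proj_W(v) = U c.
Check: (v - proj_W(v)) · u_1 = 0  (should be 0).
Result: proj_W(v) = (0, 0, -2).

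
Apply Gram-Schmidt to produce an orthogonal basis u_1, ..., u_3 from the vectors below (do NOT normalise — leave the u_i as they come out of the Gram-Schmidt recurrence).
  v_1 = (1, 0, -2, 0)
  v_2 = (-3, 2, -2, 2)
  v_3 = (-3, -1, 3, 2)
Orthogonal basis:
  u_1 = (1, 0, -2, 0)
  u_2 = (-16/5, 2, -8/5, 2)
  u_3 = (-2/13, -43/26, -1/13, 35/26)

Apply the Gram-Schmidt recurrence
  u_1 = v_1
  u_i = v_i − Σ_{j<i} ((v_i · u_j) / (u_j · u_j)) · u_j.

Step by step this gives:
  u_1 = (1, 0, -2, 0)
  u_2 = (-16/5, 2, -8/5, 2)
  u_3 = (-2/13, -43/26, -1/13, 35/26)

Orthogonality check:
  u_2 · u_1 = 0 (should be 0)
  u_3 · u_1 = 0 (should be 0)
  u_3 · u_2 = 0 (should be 0)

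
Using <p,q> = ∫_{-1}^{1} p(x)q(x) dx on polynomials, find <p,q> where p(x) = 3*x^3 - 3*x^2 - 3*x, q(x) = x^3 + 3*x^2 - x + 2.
<p,q> = -50/7

Expand the product: p(x)·q(x) = 3*x^6 + 6*x^5 - 15*x^4 - 3*x^2 - 6*x.
∫_{-1}^{1} of each monomial x^k gives [2/(k+1) if k even, 0 if k odd]. Integrating term-by-term (or equivalently evaluating the antiderivative F(x) = 3*x^7/7 + x^6 - 3*x^5 - x^3 - 3*x^2 at the endpoints):
  F(1) − F(−1) = -39/7 − (11/7) = -50/7.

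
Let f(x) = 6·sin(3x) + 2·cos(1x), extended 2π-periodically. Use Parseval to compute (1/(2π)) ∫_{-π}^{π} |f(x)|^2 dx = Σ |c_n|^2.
Σ |c_n|^2 = 20

Expand |f|^2 and use orthogonality of {sin(nx), cos(mx)} on [-π, π]:
  ∫_{-π}^{π} sin(nx)^2 dx = π, ∫ cos(mx)^2 dx = π, and cross terms integrate to 0.
So ∫_{-π}^{π} f(x)^2 dx = 6^2 · π + 2^2 · π = (36 + 4)π.
Divide by 2π: (36 + 4)/2 = 20.
By Parseval, this equals Σ |c_n|^2.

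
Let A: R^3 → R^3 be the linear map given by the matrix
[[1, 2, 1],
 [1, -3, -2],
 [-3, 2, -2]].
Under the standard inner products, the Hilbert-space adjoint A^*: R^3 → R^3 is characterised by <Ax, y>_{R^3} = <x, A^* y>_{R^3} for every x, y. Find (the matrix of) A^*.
A^* = A^T =
[[1, 1, -3],
 [2, -3, 2],
 [1, -2, -2]]

For real matrices with standard dot products, the defining identity <Ax, y> = <x, A^* y> gives (Ax)^T y = x^T (A^*) y, i.e. x^T A^T y = x^T (A^*) y. Since this holds for all x, y, we must have A^* = A^T. Therefore
A^* =
[[1, 1, -3],
 [2, -3, 2],
 [1, -2, -2]].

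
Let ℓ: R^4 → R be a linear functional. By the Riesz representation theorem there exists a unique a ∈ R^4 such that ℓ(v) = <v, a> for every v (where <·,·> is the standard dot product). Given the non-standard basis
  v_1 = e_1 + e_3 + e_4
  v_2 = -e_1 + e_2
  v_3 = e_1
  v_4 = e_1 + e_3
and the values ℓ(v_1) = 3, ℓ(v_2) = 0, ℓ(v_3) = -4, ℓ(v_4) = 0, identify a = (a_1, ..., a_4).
a = (-4, -4, 4, 3)

Write a = (a_1, ..., a_4) in the standard basis. For each basis vector v_i, ℓ(v_i) = <v_i, a> is a linear equation in the a_j's. Collect the n equations into a matrix system V a = ℓ, where row i of V is v_i (expressed in the standard basis). Since V is invertible (lower-triangular with 1s on the diagonal, up to permutation), solve by back-substitution:
  V =
[[1, 0, 1, 1],
 [-1, 1, 0, 0],
 [1, 0, 0, 0],
 [1, 0, 1, 0]]
  V a = (3, 0, -4, 0)
Solving gives a = (-4, -4, 4, 3).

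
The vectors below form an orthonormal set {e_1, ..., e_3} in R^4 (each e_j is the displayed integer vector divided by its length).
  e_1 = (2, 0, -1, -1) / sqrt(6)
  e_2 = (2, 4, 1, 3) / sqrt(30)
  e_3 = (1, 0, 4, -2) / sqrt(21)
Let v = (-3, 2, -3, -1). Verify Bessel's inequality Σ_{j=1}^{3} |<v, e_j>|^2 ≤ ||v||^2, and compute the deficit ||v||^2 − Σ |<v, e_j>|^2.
Σ |<v, e_j>|^2 = 971/105; ||v||^2 = 23; deficit = 1444/105

Write each e_j = u_j / sqrt(<u_j, u_j>) where u_j is the displayed integer vector. Then <v, e_j> = <v, u_j> / sqrt(<u_j, u_j>), so |<v, e_j>|^2 = <v, u_j>^2 / <u_j, u_j>.
Coefficients: <v, e_1> = -2/sqrt(6), <v, e_2> = -4/sqrt(30), <v, e_3> = -13/sqrt(21).
Square and sum: Σ |<v, e_j>|^2 = 971/105.
Compute ||v||^2 = v·v = 23.
Deficit = 23 − 971/105 = 1444/105 ≥ 0, confirming Bessel's inequality. (The deficit equals ||v − Σ <v,e_j> e_j||^2, the squared distance from v to span{e_j}.)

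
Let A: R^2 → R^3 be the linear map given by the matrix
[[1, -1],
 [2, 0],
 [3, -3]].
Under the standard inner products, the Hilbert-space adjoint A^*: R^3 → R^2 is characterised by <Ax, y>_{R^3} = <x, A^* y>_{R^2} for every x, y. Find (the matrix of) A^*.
A^* = A^T =
[[1, 2, 3],
 [-1, 0, -3]]

For real matrices with standard dot products, the defining identity <Ax, y> = <x, A^* y> gives (Ax)^T y = x^T (A^*) y, i.e. x^T A^T y = x^T (A^*) y. Since this holds for all x, y, we must have A^* = A^T. Therefore
A^* =
[[1, 2, 3],
 [-1, 0, -3]].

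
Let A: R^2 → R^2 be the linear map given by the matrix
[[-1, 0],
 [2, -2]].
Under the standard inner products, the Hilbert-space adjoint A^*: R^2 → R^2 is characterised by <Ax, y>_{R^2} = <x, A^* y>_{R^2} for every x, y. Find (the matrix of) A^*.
A^* = A^T =
[[-1, 2],
 [0, -2]]

For real matrices with standard dot products, the defining identity <Ax, y> = <x, A^* y> gives (Ax)^T y = x^T (A^*) y, i.e. x^T A^T y = x^T (A^*) y. Since this holds for all x, y, we must have A^* = A^T. Therefore
A^* =
[[-1, 2],
 [0, -2]].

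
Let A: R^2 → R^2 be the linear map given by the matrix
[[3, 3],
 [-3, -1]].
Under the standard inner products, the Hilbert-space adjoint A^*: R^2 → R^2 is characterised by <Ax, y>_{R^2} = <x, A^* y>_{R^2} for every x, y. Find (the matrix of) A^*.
A^* = A^T =
[[3, -3],
 [3, -1]]

For real matrices with standard dot products, the defining identity <Ax, y> = <x, A^* y> gives (Ax)^T y = x^T (A^*) y, i.e. x^T A^T y = x^T (A^*) y. Since this holds for all x, y, we must have A^* = A^T. Therefore
A^* =
[[3, -3],
 [3, -1]].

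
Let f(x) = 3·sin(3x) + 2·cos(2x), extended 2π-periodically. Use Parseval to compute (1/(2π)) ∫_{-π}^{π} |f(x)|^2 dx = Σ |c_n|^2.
Σ |c_n|^2 = 13/2

Expand |f|^2 and use orthogonality of {sin(nx), cos(mx)} on [-π, π]:
  ∫_{-π}^{π} sin(nx)^2 dx = π, ∫ cos(mx)^2 dx = π, and cross terms integrate to 0.
So ∫_{-π}^{π} f(x)^2 dx = 3^2 · π + 2^2 · π = (9 + 4)π.
Divide by 2π: (9 + 4)/2 = 13/2.
By Parseval, this equals Σ |c_n|^2.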